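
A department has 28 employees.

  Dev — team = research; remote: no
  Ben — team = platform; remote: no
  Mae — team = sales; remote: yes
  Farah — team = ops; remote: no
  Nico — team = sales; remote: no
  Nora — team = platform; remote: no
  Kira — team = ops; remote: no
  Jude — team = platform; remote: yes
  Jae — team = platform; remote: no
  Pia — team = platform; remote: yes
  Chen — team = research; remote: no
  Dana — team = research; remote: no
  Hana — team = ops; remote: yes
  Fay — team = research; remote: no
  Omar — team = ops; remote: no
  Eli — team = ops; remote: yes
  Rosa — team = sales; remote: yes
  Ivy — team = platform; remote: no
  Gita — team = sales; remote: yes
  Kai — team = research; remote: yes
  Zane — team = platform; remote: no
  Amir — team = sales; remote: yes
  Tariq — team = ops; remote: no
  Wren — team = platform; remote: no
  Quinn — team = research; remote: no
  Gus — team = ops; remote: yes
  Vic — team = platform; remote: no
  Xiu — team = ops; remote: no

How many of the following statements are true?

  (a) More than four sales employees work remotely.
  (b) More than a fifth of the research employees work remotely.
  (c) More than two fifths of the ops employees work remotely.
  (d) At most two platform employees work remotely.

1

(a) sales: |A| = 5, |A ∩ B| = 4; needs |A ∩ B| > 4 — false.
(b) research: |A| = 6, |A ∩ B| = 1; needs |A ∩ B| / |A| > 1/5 — false.
(c) ops: |A| = 8, |A ∩ B| = 3; needs |A ∩ B| / |A| > 2/5 — false.
(d) platform: |A| = 9, |A ∩ B| = 2; needs |A ∩ B| ≤ 2 — true.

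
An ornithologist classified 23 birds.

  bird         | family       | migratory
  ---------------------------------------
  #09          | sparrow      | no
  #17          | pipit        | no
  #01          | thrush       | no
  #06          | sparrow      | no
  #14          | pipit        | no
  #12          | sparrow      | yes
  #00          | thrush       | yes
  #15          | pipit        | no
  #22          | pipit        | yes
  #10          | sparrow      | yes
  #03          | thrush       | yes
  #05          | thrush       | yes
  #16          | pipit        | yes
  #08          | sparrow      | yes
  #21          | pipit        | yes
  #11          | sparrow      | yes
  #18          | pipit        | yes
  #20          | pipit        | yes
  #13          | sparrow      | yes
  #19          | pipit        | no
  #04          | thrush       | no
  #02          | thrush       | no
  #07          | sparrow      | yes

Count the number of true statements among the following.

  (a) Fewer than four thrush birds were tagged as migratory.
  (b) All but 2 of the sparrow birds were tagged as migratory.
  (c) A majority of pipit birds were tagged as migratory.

(a) thrush: |A| = 6, |A ∩ B| = 3; needs |A ∩ B| < 4 — true.
(b) sparrow: |A| = 8, |A ∩ B| = 6; needs |A ∖ B| = 2 — true.
(c) pipit: |A| = 9, |A ∩ B| = 5; needs |A ∩ B| > |A ∖ B| — true.

3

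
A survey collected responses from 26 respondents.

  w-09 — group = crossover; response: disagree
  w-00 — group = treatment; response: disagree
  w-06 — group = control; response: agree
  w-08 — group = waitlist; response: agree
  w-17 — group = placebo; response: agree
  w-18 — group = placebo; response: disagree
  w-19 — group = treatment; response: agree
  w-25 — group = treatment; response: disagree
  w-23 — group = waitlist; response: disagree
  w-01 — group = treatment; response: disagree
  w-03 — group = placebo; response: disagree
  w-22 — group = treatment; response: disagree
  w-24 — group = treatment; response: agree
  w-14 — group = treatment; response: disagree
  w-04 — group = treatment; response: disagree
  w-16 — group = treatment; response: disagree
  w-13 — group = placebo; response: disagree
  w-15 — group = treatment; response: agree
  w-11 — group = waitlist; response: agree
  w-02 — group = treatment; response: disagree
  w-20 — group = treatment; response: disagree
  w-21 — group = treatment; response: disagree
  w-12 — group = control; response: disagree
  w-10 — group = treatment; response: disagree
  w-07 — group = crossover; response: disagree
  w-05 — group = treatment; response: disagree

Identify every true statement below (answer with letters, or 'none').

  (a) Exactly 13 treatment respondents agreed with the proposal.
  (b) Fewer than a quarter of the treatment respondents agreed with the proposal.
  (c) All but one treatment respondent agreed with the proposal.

(b)

|A| = 15, |A ∩ B| = 3, |A ∖ B| = 12.
(a) |A ∩ B| = 13: fails.
(b) |A ∩ B| / |A| < 1/4: holds.
(c) |A ∖ B| = 1: fails.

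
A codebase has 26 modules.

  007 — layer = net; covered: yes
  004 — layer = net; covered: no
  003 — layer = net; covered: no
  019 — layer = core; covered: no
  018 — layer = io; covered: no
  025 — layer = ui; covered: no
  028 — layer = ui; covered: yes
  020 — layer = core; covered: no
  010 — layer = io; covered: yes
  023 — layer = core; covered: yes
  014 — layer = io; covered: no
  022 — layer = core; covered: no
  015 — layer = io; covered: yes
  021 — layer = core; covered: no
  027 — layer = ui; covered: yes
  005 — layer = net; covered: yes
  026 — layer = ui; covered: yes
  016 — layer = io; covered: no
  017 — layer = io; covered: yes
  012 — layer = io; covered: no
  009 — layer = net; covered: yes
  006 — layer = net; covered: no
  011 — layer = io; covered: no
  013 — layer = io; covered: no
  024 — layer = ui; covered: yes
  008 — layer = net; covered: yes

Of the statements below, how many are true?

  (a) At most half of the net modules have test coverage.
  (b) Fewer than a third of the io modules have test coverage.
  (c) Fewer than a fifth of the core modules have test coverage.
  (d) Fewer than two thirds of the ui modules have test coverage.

0

(a) net: |A| = 7, |A ∩ B| = 4; needs |A ∩ B| ≤ |A ∖ B| — false.
(b) io: |A| = 9, |A ∩ B| = 3; needs |A ∩ B| / |A| < 1/3 — false.
(c) core: |A| = 5, |A ∩ B| = 1; needs |A ∩ B| / |A| < 1/5 — false.
(d) ui: |A| = 5, |A ∩ B| = 4; needs |A ∩ B| / |A| < 2/3 — false.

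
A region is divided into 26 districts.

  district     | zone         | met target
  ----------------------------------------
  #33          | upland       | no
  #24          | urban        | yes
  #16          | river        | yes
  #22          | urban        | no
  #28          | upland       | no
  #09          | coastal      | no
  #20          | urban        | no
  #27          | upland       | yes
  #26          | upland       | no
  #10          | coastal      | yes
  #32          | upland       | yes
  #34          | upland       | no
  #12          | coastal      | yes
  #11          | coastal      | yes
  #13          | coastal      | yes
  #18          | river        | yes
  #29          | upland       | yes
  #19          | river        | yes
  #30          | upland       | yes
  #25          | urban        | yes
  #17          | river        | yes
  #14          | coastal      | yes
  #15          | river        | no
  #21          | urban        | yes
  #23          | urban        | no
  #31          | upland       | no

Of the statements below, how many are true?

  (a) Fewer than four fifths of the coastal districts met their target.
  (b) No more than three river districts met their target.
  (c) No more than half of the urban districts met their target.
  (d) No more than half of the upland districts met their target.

2

(a) coastal: |A| = 6, |A ∩ B| = 5; needs |A ∩ B| / |A| < 4/5 — false.
(b) river: |A| = 5, |A ∩ B| = 4; needs |A ∩ B| ≤ 3 — false.
(c) urban: |A| = 6, |A ∩ B| = 3; needs |A ∩ B| ≤ |A ∖ B| — true.
(d) upland: |A| = 9, |A ∩ B| = 4; needs |A ∩ B| ≤ |A ∖ B| — true.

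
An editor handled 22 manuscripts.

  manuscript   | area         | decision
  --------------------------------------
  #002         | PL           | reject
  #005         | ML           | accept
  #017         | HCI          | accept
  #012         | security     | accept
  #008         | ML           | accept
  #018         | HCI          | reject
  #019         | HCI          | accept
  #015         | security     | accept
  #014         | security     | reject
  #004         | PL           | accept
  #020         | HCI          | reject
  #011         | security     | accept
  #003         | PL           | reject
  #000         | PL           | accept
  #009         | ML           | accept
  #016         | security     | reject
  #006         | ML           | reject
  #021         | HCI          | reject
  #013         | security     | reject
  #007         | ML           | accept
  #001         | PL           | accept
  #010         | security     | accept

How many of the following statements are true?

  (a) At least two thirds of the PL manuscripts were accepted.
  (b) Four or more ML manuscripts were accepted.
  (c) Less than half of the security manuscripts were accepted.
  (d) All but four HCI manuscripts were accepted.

1

(a) PL: |A| = 5, |A ∩ B| = 3; needs |A ∩ B| / |A| ≥ 2/3 — false.
(b) ML: |A| = 5, |A ∩ B| = 4; needs |A ∩ B| ≥ 4 — true.
(c) security: |A| = 7, |A ∩ B| = 4; needs |A ∩ B| < |A ∖ B| — false.
(d) HCI: |A| = 5, |A ∩ B| = 2; needs |A ∖ B| = 4 — false.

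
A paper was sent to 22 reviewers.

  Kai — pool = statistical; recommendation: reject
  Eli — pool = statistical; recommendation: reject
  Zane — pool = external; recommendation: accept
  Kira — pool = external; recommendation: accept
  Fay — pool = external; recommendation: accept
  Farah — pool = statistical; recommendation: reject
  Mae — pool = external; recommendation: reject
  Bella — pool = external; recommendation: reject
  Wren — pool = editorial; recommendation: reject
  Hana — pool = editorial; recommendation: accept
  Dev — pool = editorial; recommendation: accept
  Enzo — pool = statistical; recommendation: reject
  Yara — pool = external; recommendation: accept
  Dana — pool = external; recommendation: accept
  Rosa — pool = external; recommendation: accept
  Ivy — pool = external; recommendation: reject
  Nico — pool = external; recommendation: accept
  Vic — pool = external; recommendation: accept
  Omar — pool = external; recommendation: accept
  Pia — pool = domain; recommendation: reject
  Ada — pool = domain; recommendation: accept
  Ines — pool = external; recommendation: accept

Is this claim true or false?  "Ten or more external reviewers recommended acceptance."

True

The determiner here denotes the relation: |A ∩ B| ≥ 10.
A (the restrictor) = {Zane, Kira, Fay, Mae, Bella, Yara, Dana, Rosa, Ivy, Nico, Vic, Omar, Ines}, |A| = 13.
A ∩ B = {Zane, Kira, Fay, Yara, Dana, Rosa, Nico, Vic, Omar, Ines}, so |A ∩ B| = 10.
|A ∩ B| = 10, so the statement is true.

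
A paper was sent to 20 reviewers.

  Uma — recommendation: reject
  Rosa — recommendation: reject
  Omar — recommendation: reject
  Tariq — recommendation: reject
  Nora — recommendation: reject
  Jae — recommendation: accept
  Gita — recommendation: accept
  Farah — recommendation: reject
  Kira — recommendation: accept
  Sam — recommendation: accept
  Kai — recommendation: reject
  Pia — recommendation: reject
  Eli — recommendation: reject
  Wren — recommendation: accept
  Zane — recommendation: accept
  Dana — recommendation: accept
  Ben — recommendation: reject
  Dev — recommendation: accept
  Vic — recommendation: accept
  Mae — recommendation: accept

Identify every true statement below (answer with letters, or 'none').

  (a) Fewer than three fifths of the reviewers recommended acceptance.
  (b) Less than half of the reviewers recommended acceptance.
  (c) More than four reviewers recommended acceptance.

(a), (c)

|A| = 20, |A ∩ B| = 10, |A ∖ B| = 10.
(a) |A ∩ B| / |A| < 3/5: holds.
(b) |A ∩ B| < |A ∖ B|: fails.
(c) |A ∩ B| > 4: holds.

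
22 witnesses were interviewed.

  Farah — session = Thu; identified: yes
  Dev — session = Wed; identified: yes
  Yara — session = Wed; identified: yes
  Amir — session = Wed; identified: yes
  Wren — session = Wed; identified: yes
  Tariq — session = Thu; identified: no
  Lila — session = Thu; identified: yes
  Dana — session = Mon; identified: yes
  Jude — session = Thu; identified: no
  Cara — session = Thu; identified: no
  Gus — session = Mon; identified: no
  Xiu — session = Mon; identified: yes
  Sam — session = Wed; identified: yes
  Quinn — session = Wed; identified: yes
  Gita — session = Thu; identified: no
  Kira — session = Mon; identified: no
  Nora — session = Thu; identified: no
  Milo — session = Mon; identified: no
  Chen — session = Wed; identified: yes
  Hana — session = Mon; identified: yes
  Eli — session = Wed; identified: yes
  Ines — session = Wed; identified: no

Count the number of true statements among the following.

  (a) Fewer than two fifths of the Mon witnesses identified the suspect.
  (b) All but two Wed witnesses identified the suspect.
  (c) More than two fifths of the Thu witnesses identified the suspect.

(a) Mon: |A| = 6, |A ∩ B| = 3; needs |A ∩ B| / |A| < 2/5 — false.
(b) Wed: |A| = 9, |A ∩ B| = 8; needs |A ∖ B| = 2 — false.
(c) Thu: |A| = 7, |A ∩ B| = 2; needs |A ∩ B| / |A| > 2/5 — false.

0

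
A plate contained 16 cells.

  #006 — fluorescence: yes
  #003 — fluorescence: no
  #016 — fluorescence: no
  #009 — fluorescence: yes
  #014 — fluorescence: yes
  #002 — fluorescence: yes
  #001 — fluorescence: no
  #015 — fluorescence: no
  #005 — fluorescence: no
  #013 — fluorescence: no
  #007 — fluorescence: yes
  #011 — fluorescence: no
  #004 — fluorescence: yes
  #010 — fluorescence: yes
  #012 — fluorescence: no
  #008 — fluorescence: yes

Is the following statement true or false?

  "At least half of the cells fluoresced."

The determiner here denotes the relation: |A ∩ B| ≥ |A ∖ B|.
|A| = 16, |A ∩ B| = 8, |A ∖ B| = 8.
8 = 8, so the statement is true.

True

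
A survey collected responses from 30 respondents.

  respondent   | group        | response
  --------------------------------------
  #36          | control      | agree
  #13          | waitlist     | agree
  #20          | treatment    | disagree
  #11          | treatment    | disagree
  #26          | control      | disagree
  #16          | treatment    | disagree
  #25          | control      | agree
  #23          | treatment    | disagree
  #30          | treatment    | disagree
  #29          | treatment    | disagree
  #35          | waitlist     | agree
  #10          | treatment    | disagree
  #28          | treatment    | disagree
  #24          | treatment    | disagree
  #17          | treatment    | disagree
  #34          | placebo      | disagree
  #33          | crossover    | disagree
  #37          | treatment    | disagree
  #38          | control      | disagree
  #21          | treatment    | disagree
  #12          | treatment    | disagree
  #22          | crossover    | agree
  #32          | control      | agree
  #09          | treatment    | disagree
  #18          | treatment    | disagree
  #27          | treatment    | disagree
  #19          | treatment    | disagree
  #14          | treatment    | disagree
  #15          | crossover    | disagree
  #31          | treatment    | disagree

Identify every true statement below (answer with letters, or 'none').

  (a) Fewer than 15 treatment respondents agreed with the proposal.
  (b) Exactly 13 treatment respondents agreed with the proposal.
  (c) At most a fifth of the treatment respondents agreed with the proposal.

(a), (c)

|A| = 19, |A ∩ B| = 0, |A ∖ B| = 19.
(a) |A ∩ B| < 15: holds.
(b) |A ∩ B| = 13: fails.
(c) |A ∩ B| / |A| ≤ 1/5: holds.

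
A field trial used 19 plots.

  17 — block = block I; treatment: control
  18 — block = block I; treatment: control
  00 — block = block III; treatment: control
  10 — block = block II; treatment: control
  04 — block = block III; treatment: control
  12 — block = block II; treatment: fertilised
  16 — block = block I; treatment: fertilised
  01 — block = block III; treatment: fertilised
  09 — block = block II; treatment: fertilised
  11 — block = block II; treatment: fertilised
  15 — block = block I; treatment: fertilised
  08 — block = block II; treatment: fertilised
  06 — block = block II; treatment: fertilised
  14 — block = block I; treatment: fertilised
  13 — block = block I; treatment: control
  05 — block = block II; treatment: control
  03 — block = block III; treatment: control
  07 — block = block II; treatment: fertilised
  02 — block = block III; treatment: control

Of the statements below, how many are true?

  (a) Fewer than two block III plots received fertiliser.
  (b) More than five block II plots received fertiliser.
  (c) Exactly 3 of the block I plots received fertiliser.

(a) block III: |A| = 5, |A ∩ B| = 1; needs |A ∩ B| < 2 — true.
(b) block II: |A| = 8, |A ∩ B| = 6; needs |A ∩ B| > 5 — true.
(c) block I: |A| = 6, |A ∩ B| = 3; needs |A ∩ B| = 3 — true.

3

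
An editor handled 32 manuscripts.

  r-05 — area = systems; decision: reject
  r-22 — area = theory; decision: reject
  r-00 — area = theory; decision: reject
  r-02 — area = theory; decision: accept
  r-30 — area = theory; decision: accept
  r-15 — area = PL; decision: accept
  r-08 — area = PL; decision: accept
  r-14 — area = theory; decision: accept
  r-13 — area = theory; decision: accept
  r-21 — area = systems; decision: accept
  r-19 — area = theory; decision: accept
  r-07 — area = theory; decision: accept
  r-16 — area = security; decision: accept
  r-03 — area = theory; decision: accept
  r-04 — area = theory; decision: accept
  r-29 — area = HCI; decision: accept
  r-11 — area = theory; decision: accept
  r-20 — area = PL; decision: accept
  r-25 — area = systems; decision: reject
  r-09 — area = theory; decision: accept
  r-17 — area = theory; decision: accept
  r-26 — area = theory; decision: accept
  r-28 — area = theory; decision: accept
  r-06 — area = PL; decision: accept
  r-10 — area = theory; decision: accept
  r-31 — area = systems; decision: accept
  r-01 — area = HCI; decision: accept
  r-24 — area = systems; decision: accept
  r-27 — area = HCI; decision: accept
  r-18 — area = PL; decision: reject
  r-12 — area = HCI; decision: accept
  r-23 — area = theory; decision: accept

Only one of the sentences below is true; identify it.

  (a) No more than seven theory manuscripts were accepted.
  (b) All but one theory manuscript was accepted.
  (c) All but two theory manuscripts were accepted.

(c)

|A| = 17, |A ∩ B| = 15, |A ∖ B| = 2.
(a) requires |A ∩ B| ≤ 7: false.
(b) requires |A ∖ B| = 1: false.
(c) requires |A ∖ B| = 2: true.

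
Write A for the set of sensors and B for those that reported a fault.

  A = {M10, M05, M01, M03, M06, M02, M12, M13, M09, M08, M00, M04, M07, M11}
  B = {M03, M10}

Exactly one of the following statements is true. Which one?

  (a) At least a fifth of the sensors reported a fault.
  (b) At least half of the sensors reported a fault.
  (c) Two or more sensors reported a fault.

|A| = 14, |A ∩ B| = 2, |A ∖ B| = 12.
(a) requires |A ∩ B| / |A| ≥ 1/5: false.
(b) requires |A ∩ B| ≥ |A ∖ B|: false.
(c) requires |A ∩ B| ≥ 2: true.

(c)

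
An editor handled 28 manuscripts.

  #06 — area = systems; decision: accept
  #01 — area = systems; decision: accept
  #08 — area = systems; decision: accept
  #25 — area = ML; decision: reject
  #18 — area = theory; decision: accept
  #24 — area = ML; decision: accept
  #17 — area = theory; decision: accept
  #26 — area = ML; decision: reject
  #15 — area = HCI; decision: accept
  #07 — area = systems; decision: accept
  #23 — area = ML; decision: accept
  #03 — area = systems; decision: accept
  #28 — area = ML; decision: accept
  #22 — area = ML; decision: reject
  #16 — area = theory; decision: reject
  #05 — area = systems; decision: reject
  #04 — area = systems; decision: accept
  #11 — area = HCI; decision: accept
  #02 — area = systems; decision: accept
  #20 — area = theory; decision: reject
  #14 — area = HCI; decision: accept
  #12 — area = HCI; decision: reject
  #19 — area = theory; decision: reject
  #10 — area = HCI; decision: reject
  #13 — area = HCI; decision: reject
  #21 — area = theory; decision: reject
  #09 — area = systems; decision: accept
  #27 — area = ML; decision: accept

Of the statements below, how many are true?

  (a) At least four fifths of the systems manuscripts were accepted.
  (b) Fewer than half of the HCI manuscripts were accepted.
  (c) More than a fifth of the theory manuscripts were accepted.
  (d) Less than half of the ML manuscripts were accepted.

(a) systems: |A| = 9, |A ∩ B| = 8; needs |A ∩ B| / |A| ≥ 4/5 — true.
(b) HCI: |A| = 6, |A ∩ B| = 3; needs |A ∩ B| < |A ∖ B| — false.
(c) theory: |A| = 6, |A ∩ B| = 2; needs |A ∩ B| / |A| > 1/5 — true.
(d) ML: |A| = 7, |A ∩ B| = 4; needs |A ∩ B| < |A ∖ B| — false.

2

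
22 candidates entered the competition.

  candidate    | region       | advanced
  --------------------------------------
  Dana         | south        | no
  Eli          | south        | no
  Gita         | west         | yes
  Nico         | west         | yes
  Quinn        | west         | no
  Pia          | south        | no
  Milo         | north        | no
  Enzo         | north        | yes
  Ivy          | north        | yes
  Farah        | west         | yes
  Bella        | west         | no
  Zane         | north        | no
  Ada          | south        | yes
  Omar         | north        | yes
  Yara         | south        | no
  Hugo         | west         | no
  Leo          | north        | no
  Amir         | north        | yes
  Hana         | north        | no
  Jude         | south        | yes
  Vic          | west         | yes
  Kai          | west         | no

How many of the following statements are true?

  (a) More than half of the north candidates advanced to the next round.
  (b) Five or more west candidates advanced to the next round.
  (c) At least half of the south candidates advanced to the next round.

0

(a) north: |A| = 8, |A ∩ B| = 4; needs |A ∩ B| > |A ∖ B| — false.
(b) west: |A| = 8, |A ∩ B| = 4; needs |A ∩ B| ≥ 5 — false.
(c) south: |A| = 6, |A ∩ B| = 2; needs |A ∩ B| ≥ |A ∖ B| — false.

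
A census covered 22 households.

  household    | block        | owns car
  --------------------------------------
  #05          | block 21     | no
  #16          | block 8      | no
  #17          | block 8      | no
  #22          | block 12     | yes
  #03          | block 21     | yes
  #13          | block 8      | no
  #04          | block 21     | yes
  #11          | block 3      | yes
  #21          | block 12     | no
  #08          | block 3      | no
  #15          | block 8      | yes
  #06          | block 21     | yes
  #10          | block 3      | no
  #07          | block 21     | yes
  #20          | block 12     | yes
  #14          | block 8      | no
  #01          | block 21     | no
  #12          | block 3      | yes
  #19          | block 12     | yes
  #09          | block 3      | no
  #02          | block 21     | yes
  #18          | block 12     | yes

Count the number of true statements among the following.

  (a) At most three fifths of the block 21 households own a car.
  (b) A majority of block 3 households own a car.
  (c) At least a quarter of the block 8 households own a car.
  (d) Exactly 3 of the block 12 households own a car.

0

(a) block 21: |A| = 7, |A ∩ B| = 5; needs |A ∩ B| / |A| ≤ 3/5 — false.
(b) block 3: |A| = 5, |A ∩ B| = 2; needs |A ∩ B| > |A ∖ B| — false.
(c) block 8: |A| = 5, |A ∩ B| = 1; needs |A ∩ B| / |A| ≥ 1/4 — false.
(d) block 12: |A| = 5, |A ∩ B| = 4; needs |A ∩ B| = 3 — false.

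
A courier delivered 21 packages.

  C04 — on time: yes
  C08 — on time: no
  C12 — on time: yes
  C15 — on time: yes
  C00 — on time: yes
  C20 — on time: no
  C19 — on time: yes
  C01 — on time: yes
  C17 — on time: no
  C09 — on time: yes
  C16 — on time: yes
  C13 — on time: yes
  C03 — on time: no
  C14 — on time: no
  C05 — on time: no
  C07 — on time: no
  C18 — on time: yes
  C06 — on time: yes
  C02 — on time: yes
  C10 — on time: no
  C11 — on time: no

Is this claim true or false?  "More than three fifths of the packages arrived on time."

False

'More than three fifths of the packages arrived on time' holds iff |A ∩ B| / |A| > 3/5.
|A| = 21, |A ∩ B| = 12, |A ∖ B| = 9.
|A ∩ B|/|A| = 12/21, so the statement is false.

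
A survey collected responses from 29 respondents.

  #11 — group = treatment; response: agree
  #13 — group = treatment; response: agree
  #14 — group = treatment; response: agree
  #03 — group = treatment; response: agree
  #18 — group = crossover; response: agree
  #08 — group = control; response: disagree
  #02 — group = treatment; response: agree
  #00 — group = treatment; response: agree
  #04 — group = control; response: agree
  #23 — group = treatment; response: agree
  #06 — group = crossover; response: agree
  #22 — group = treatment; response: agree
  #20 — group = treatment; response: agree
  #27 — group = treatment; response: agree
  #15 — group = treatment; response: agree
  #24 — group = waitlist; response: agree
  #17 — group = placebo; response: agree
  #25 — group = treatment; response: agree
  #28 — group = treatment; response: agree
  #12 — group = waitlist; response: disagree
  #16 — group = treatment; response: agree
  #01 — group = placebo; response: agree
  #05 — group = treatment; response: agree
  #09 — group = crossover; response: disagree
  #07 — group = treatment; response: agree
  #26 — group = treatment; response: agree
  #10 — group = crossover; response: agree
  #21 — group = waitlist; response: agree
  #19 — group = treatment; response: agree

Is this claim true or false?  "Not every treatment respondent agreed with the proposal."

False

'Not every treatment respondent agreed with the proposal' holds iff A ⊄ B (|A ∖ B| ≥ 1).
|A| = 18, |A ∩ B| = 18, |A ∖ B| = 0.
So the statement is false.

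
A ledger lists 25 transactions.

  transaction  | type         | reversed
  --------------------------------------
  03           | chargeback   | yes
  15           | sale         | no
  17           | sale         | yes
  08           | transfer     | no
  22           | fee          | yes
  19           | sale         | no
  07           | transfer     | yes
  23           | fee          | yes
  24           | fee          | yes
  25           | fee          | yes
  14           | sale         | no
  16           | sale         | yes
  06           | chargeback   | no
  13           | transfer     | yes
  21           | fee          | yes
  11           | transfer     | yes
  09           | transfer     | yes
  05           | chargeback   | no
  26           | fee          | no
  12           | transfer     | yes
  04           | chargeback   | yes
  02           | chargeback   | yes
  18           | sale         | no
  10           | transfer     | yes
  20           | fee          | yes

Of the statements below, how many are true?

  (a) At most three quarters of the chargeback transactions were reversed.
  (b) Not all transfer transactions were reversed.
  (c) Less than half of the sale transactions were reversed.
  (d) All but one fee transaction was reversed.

(a) chargeback: |A| = 5, |A ∩ B| = 3; needs |A ∩ B| / |A| ≤ 3/4 — true.
(b) transfer: |A| = 7, |A ∩ B| = 6; needs A ⊄ B (|A ∖ B| ≥ 1) — true.
(c) sale: |A| = 6, |A ∩ B| = 2; needs |A ∩ B| < |A ∖ B| — true.
(d) fee: |A| = 7, |A ∩ B| = 6; needs |A ∖ B| = 1 — true.

4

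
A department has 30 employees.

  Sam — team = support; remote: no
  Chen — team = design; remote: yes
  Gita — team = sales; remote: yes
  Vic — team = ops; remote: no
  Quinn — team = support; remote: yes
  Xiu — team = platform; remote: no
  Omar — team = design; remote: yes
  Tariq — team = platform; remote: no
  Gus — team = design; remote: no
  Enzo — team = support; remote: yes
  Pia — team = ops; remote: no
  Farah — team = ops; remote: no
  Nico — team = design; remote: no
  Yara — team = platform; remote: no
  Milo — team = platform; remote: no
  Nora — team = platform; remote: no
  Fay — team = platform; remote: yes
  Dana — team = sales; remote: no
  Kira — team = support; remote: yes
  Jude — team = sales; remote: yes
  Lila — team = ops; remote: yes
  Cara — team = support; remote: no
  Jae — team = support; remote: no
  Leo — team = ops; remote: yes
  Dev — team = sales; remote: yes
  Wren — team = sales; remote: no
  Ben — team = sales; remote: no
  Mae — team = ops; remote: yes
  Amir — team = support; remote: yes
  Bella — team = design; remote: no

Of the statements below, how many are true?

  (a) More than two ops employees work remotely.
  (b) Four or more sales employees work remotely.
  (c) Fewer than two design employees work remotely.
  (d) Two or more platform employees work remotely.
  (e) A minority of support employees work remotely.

(a) ops: |A| = 6, |A ∩ B| = 3; needs |A ∩ B| > 2 — true.
(b) sales: |A| = 6, |A ∩ B| = 3; needs |A ∩ B| ≥ 4 — false.
(c) design: |A| = 5, |A ∩ B| = 2; needs |A ∩ B| < 2 — false.
(d) platform: |A| = 6, |A ∩ B| = 1; needs |A ∩ B| ≥ 2 — false.
(e) support: |A| = 7, |A ∩ B| = 4; needs |A ∩ B| < |A ∖ B| — false.

1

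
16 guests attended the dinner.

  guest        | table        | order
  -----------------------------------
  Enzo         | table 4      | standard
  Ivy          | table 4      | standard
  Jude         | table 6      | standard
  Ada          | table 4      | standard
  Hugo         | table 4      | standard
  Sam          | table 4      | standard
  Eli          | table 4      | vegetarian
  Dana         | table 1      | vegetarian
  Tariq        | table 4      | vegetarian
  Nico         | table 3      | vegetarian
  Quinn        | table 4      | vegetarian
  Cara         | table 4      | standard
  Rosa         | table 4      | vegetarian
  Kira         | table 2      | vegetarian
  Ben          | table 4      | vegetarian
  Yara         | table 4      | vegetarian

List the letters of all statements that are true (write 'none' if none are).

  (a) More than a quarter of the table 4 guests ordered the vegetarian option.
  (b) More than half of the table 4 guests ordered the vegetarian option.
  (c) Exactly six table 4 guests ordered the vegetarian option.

(a), (c)

|A| = 12, |A ∩ B| = 6, |A ∖ B| = 6.
(a) |A ∩ B| / |A| > 1/4: holds.
(b) |A ∩ B| > |A ∖ B|: fails.
(c) |A ∩ B| = 6: holds.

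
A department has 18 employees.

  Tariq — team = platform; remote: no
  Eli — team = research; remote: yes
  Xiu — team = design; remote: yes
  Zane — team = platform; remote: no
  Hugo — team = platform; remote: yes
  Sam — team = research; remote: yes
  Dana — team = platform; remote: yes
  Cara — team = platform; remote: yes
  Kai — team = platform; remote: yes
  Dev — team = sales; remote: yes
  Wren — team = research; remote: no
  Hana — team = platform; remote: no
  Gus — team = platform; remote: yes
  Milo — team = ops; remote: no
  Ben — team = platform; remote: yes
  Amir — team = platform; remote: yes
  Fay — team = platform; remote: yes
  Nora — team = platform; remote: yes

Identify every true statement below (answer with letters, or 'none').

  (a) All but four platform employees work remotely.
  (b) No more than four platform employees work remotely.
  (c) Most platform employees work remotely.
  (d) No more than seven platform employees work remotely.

(c)

|A| = 12, |A ∩ B| = 9, |A ∖ B| = 3.
(a) |A ∖ B| = 4: fails.
(b) |A ∩ B| ≤ 4: fails.
(c) |A ∩ B| > |A ∖ B|: holds.
(d) |A ∩ B| ≤ 7: fails.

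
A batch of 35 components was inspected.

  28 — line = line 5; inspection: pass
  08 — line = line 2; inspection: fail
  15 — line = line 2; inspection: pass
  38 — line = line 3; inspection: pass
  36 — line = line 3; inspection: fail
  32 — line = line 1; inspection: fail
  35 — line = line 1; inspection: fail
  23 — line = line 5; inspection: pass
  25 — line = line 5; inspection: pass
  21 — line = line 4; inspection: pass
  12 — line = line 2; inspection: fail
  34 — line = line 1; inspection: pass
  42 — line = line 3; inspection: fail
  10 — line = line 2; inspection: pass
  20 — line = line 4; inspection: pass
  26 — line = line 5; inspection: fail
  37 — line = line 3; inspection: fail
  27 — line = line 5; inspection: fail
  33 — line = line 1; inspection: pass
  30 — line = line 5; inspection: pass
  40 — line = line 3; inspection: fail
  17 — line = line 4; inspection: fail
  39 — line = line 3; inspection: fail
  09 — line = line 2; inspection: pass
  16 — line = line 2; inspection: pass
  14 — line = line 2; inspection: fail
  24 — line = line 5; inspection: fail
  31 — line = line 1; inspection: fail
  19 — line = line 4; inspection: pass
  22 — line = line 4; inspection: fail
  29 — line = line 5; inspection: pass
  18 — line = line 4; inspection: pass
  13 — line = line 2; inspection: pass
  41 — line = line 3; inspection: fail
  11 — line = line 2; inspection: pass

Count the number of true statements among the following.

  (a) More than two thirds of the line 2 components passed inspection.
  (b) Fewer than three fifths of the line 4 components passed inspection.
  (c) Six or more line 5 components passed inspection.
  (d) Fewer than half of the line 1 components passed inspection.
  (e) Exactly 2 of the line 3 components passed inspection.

1

(a) line 2: |A| = 9, |A ∩ B| = 6; needs |A ∩ B| / |A| > 2/3 — false.
(b) line 4: |A| = 6, |A ∩ B| = 4; needs |A ∩ B| / |A| < 3/5 — false.
(c) line 5: |A| = 8, |A ∩ B| = 5; needs |A ∩ B| ≥ 6 — false.
(d) line 1: |A| = 5, |A ∩ B| = 2; needs |A ∩ B| < |A ∖ B| — true.
(e) line 3: |A| = 7, |A ∩ B| = 1; needs |A ∩ B| = 2 — false.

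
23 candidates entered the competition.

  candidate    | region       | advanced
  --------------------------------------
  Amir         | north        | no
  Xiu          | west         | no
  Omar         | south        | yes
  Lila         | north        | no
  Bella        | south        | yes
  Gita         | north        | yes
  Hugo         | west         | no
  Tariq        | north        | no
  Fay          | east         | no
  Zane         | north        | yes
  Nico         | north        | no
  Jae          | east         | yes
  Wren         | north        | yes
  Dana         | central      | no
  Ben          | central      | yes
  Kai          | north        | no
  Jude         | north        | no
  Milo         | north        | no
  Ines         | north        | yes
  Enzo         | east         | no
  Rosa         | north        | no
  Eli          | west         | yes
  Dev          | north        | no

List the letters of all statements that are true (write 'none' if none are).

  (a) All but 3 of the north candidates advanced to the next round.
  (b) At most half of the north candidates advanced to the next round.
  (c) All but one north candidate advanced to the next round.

|A| = 13, |A ∩ B| = 4, |A ∖ B| = 9.
(a) |A ∖ B| = 3: fails.
(b) |A ∩ B| ≤ |A ∖ B|: holds.
(c) |A ∖ B| = 1: fails.

(b)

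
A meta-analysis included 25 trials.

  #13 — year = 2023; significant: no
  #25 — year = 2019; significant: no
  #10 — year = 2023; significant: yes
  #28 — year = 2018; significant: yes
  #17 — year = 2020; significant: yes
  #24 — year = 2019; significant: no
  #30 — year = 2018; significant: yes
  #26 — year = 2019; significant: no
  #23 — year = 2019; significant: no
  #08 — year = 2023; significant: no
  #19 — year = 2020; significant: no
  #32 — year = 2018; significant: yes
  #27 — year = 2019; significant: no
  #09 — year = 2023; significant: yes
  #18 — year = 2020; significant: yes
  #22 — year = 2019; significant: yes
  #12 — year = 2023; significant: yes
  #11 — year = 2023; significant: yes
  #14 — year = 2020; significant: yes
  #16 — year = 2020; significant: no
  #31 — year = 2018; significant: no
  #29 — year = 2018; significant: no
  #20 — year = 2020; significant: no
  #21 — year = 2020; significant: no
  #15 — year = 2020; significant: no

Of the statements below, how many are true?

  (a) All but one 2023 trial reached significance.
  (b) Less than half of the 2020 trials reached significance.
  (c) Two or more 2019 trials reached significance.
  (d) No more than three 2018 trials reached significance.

(a) 2023: |A| = 6, |A ∩ B| = 4; needs |A ∖ B| = 1 — false.
(b) 2020: |A| = 8, |A ∩ B| = 3; needs |A ∩ B| < |A ∖ B| — true.
(c) 2019: |A| = 6, |A ∩ B| = 1; needs |A ∩ B| ≥ 2 — false.
(d) 2018: |A| = 5, |A ∩ B| = 3; needs |A ∩ B| ≤ 3 — true.

2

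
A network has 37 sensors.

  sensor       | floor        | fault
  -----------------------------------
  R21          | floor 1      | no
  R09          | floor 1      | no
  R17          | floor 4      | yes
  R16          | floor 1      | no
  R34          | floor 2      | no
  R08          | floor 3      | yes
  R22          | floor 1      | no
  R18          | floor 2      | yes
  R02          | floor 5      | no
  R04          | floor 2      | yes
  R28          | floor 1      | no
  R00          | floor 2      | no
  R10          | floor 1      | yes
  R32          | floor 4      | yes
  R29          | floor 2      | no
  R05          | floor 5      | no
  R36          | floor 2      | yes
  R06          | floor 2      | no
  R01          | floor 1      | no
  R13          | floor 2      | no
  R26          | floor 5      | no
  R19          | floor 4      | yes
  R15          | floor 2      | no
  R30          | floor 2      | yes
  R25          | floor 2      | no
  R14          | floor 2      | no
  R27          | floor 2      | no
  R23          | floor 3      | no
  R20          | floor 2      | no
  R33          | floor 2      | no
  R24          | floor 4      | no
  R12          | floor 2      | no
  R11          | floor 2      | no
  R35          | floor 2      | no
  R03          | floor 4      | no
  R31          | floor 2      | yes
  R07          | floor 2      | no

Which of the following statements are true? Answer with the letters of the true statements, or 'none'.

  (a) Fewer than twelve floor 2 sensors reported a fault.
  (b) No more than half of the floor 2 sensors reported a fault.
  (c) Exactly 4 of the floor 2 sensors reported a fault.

(a), (b)

|A| = 20, |A ∩ B| = 5, |A ∖ B| = 15.
(a) |A ∩ B| < 12: holds.
(b) |A ∩ B| ≤ |A ∖ B|: holds.
(c) |A ∩ B| = 4: fails.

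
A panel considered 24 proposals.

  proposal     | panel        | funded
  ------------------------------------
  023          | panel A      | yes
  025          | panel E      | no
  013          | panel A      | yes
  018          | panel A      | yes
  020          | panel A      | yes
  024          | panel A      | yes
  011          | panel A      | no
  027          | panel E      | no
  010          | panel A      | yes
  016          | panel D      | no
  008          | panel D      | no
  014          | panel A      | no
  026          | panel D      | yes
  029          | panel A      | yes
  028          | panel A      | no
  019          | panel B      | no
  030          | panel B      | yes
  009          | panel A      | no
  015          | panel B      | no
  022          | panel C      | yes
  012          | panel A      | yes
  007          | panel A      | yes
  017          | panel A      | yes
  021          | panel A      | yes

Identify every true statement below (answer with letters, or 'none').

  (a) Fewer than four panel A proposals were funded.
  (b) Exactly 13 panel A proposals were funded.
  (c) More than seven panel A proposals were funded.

(c)

|A| = 15, |A ∩ B| = 11, |A ∖ B| = 4.
(a) |A ∩ B| < 4: fails.
(b) |A ∩ B| = 13: fails.
(c) |A ∩ B| > 7: holds.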